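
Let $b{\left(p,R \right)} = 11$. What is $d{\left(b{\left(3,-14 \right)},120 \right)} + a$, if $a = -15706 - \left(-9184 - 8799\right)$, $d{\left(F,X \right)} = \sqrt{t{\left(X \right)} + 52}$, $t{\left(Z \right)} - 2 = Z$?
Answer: $2277 + \sqrt{174} \approx 2290.2$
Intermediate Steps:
$t{\left(Z \right)} = 2 + Z$
$d{\left(F,X \right)} = \sqrt{54 + X}$ ($d{\left(F,X \right)} = \sqrt{\left(2 + X\right) + 52} = \sqrt{54 + X}$)
$a = 2277$ ($a = -15706 - \left(-9184 - 8799\right) = -15706 - -17983 = -15706 + 17983 = 2277$)
$d{\left(b{\left(3,-14 \right)},120 \right)} + a = \sqrt{54 + 120} + 2277 = \sqrt{174} + 2277 = 2277 + \sqrt{174}$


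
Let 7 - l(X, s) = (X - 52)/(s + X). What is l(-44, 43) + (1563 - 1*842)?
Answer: 632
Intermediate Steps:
l(X, s) = 7 - (-52 + X)/(X + s) (l(X, s) = 7 - (X - 52)/(s + X) = 7 - (-52 + X)/(X + s))
l(-44, 43) + (1563 - 1*842) = (52 + 6*(-44) + 7*43)/(-44 + 43) + (1563 - 1*842) = (52 - 264 + 301)/(-1) + (1563 - 842) = -1*89 + 721 = -89 + 721 = 632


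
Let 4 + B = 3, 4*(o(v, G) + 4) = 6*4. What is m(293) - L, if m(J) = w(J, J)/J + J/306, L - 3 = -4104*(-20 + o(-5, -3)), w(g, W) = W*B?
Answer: -22605763/306 ≈ -73875.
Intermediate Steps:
o(v, G) = 2 (o(v, G) = -4 + (6*4)/4 = -4 + (¼)*24 = -4 + 6 = 2)
B = -1 (B = -4 + 3 = -1)
w(g, W) = -W (w(g, W) = W*(-1) = -W)
L = 73875 (L = 3 - 4104*(-20 + 2) = 3 - 4104*(-18) = 3 + 73872 = 73875)
m(J) = -1 + J/306 (m(J) = (-J)/J + J/306 = -1 + J*(1/306) = -1 + J/306)
m(293) - L = (-1 + (1/306)*293) - 1*73875 = (-1 + 293/306) - 73875 = -13/306 - 73875 = -22605763/306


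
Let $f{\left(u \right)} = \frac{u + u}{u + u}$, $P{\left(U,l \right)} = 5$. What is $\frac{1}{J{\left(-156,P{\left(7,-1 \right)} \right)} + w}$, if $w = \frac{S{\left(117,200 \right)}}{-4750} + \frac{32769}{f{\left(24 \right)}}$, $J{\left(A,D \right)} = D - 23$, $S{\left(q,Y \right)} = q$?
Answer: $\frac{4750}{155567133} \approx 3.0533 \cdot 10^{-5}$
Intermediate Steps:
$J{\left(A,D \right)} = -23 + D$
$f{\left(u \right)} = 1$ ($f{\left(u \right)} = \frac{2 u}{2 u} = 2 u \frac{1}{2 u} = 1$)
$w = \frac{155652633}{4750}$ ($w = \frac{117}{-4750} + \frac{32769}{1} = 117 \left(- \frac{1}{4750}\right) + 32769 \cdot 1 = - \frac{117}{4750} + 32769 = \frac{155652633}{4750} \approx 32769.0$)
$\frac{1}{J{\left(-156,P{\left(7,-1 \right)} \right)} + w} = \frac{1}{\left(-23 + 5\right) + \frac{155652633}{4750}} = \frac{1}{-18 + \frac{155652633}{4750}} = \frac{1}{\frac{155567133}{4750}} = \frac{4750}{155567133}$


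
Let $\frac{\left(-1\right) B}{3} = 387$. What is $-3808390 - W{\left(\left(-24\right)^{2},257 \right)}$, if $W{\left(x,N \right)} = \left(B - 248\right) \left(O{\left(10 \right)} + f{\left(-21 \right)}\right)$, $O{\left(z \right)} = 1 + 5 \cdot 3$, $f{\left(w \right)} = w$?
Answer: $-3815435$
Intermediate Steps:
$B = -1161$ ($B = \left(-3\right) 387 = -1161$)
$O{\left(z \right)} = 16$ ($O{\left(z \right)} = 1 + 15 = 16$)
$W{\left(x,N \right)} = 7045$ ($W{\left(x,N \right)} = \left(-1161 - 248\right) \left(16 - 21\right) = \left(-1409\right) \left(-5\right) = 7045$)
$-3808390 - W{\left(\left(-24\right)^{2},257 \right)} = -3808390 - 7045 = -3815435$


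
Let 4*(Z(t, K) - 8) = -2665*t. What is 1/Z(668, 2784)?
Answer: -1/445047 ≈ -2.2470e-6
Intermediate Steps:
Z(t, K) = 8 - 2665*t/4 (Z(t, K) = 8 + (-2665*t)/4 = 8 - 2665*t/4)
1/Z(668, 2784) = 1/(8 - 2665/4*668) = 1/(8 - 445055) = 1/(-445047) = -1/445047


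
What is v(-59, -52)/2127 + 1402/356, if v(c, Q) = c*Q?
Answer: 2037131/378606 ≈ 5.3806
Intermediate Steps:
v(c, Q) = Q*c
v(-59, -52)/2127 + 1402/356 = -52*(-59)/2127 + 1402/356 = 3068*(1/2127) + 1402*(1/356) = 3068/2127 + 701/178 = 2037131/378606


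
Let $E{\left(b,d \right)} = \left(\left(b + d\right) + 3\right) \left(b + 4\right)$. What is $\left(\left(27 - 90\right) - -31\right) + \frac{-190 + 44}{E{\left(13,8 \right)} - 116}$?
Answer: $- \frac{65}{2} \approx -32.5$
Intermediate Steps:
$E{\left(b,d \right)} = \left(4 + b\right) \left(3 + b + d\right)$ ($E{\left(b,d \right)} = \left(3 + b + d\right) \left(4 + b\right) = \left(4 + b\right) \left(3 + b + d\right)$)
$\left(\left(27 - 90\right) - -31\right) + \frac{-190 + 44}{E{\left(13,8 \right)} - 116} = \left(\left(27 - 90\right) - -31\right) + \frac{-190 + 44}{\left(12 + 13^{2} + 4 \cdot 8 + 7 \cdot 13 + 13 \cdot 8\right) - 116} = \left(-63 + 31\right) - \frac{146}{\left(12 + 169 + 32 + 91 + 104\right) - 116} = -32 - \frac{146}{408 - 116} = -32 - \frac{146}{292} = -32 - \frac{1}{2} = - \frac{65}{2}$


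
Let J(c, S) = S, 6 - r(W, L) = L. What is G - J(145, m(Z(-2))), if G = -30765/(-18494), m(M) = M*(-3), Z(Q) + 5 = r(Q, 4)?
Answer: -19383/2642 ≈ -7.3365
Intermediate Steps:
r(W, L) = 6 - L
Z(Q) = -3 (Z(Q) = -5 + (6 - 1*4) = -5 + (6 - 4) = -5 + 2 = -3)
m(M) = -3*M
G = 4395/2642 (G = -30765*(-1/18494) = 4395/2642 ≈ 1.6635)
G - J(145, m(Z(-2))) = 4395/2642 - (-3)*(-3) = 4395/2642 - 1*9 = 4395/2642 - 9 = -19383/2642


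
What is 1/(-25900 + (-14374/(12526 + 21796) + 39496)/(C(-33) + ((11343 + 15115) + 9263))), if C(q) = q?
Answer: -612441768/15861564007531 ≈ -3.8612e-5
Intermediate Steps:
1/(-25900 + (-14374/(12526 + 21796) + 39496)/(C(-33) + ((11343 + 15115) + 9263))) = 1/(-25900 + (-14374/(12526 + 21796) + 39496)/(-33 + ((11343 + 15115) + 9263))) = 1/(-25900 + (-14374/34322 + 39496)/(-33 + (26458 + 9263))) = 1/(-25900 + (-14374*1/34322 + 39496)/(-33 + 35721)) = 1/(-25900 + (-7187/17161 + 39496)/35688) = 1/(-25900 + (677783669/17161)*(1/35688)) = 1/(-25900 + 677783669/612441768) = 1/(-15861564007531/612441768) = -612441768/15861564007531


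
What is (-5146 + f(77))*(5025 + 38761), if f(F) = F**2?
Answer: 34284438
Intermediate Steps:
(-5146 + f(77))*(5025 + 38761) = (-5146 + 77**2)*(5025 + 38761) = (-5146 + 5929)*43786 = 783*43786 = 34284438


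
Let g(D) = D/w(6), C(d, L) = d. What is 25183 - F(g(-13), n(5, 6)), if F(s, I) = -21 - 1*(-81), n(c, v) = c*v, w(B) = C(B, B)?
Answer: 25123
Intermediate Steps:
w(B) = B
g(D) = D/6
F(s, I) = 60 (F(s, I) = -21 + 81 = 60)
25183 - F(g(-13), n(5, 6)) = 25183 - 1*60 = 25183 - 60 = 25123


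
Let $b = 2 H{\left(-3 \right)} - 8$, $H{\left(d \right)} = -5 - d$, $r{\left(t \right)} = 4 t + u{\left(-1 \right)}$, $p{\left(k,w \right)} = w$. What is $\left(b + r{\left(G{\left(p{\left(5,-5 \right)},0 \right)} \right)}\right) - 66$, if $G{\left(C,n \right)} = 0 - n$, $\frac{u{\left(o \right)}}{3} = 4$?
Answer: $-66$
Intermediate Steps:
$u{\left(o \right)} = 12$ ($u{\left(o \right)} = 3 \cdot 4 = 12$)
$G{\left(C,n \right)} = - n$
$r{\left(t \right)} = 12 + 4 t$ ($r{\left(t \right)} = 4 t + 12 = 12 + 4 t$)
$b = -12$ ($b = 2 \left(-5 - -3\right) - 8 = 2 \left(-5 + 3\right) - 8 = 2 \left(-2\right) - 8 = -4 - 8 = -12$)
$\left(b + r{\left(G{\left(p{\left(5,-5 \right)},0 \right)} \right)}\right) - 66 = \left(-12 + \left(12 + 4 \left(\left(-1\right) 0\right)\right)\right) - 66 = \left(-12 + \left(12 + 4 \cdot 0\right)\right) - 66 = \left(-12 + \left(12 + 0\right)\right) - 66 = \left(-12 + 12\right) - 66 = 0 - 66 = -66$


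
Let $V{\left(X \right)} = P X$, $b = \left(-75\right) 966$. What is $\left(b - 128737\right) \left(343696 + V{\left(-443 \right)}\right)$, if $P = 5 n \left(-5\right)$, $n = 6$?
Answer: $-82516043302$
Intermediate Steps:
$b = -72450$
$P = -150$ ($P = 5 \cdot 6 \left(-5\right) = 30 \left(-5\right) = -150$)
$V{\left(X \right)} = - 150 X$
$\left(b - 128737\right) \left(343696 + V{\left(-443 \right)}\right) = \left(-72450 - 128737\right) \left(343696 - -66450\right) = - 201187 \left(343696 + 66450\right) = \left(-201187\right) 410146 = -82516043302$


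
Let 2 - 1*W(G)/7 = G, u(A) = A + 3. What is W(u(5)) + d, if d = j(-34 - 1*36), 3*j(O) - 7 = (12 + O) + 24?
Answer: -51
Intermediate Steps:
u(A) = 3 + A
W(G) = 14 - 7*G
j(O) = 43/3 + O/3 (j(O) = 7/3 + ((12 + O) + 24)/3 = 7/3 + (36 + O)/3 = 7/3 + (12 + O/3) = 43/3 + O/3)
d = -9 (d = 43/3 + (-34 - 1*36)/3 = 43/3 + (-34 - 36)/3 = 43/3 + (⅓)*(-70) = 43/3 - 70/3 = -9)
W(u(5)) + d = (14 - 7*(3 + 5)) - 9 = (14 - 7*8) - 9 = (14 - 56) - 9 = -42 - 9 = -51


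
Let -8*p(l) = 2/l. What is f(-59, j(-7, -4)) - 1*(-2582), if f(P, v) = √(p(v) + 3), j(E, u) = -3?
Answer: 2582 + √111/6 ≈ 2583.8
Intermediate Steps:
p(l) = -1/(4*l)
f(P, v) = √(3 - 1/(4*v)) (f(P, v) = √(-1/(4*v) + 3) = √(3 - 1/(4*v)))
f(-59, j(-7, -4)) - 1*(-2582) = √(12 - 1/(-3))/2 - 1*(-2582) = √(12 - 1*(-⅓))/2 + 2582 = √(12 + ⅓)/2 + 2582 = √(37/3)/2 + 2582 = (√111/3)/2 + 2582 = √111/6 + 2582 = 2582 + √111/6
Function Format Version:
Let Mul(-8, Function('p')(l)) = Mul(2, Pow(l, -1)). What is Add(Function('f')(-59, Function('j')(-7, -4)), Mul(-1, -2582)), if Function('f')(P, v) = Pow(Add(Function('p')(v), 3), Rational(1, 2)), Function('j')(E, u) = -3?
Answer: Add(2582, Mul(Rational(1, 6), Pow(111, Rational(1, 2)))) ≈ 2583.8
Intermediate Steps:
Function('p')(l) = Mul(Rational(-1, 4), Pow(l, -1)) (Function('p')(l) = Mul(Rational(-1, 8), Mul(2, Pow(l, -1))) = Mul(Rational(-1, 4), Pow(l, -1)))
Function('f')(P, v) = Pow(Add(3, Mul(Rational(-1, 4), Pow(v, -1))), Rational(1, 2)) (Function('f')(P, v) = Pow(Add(Mul(Rational(-1, 4), Pow(v, -1)), 3), Rational(1, 2)) = Pow(Add(3, Mul(Rational(-1, 4), Pow(v, -1))), Rational(1, 2)))
Add(Function('f')(-59, Function('j')(-7, -4)), Mul(-1, -2582)) = Add(Mul(Rational(1, 2), Pow(Add(12, Mul(-1, Pow(-3, -1))), Rational(1, 2))), Mul(-1, -2582)) = Add(Mul(Rational(1, 2), Pow(Add(12, Mul(-1, Rational(-1, 3))), Rational(1, 2))), 2582) = Add(Mul(Rational(1, 2), Pow(Add(12, Rational(1, 3)), Rational(1, 2))), 2582) = Add(Mul(Rational(1, 2), Pow(Rational(37, 3), Rational(1, 2))), 2582) = Add(Mul(Rational(1, 2), Mul(Rational(1, 3), Pow(111, Rational(1, 2)))), 2582) = Add(Mul(Rational(1, 6), Pow(111, Rational(1, 2))), 2582) = Add(2582, Mul(Rational(1, 6), Pow(111, Rational(1, 2))))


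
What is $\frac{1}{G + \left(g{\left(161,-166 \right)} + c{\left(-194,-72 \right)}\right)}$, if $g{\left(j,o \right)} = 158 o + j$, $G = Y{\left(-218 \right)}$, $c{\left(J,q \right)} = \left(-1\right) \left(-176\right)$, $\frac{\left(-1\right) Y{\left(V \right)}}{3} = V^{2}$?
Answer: $- \frac{1}{168463} \approx -5.936 \cdot 10^{-6}$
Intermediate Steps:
$Y{\left(V \right)} = - 3 V^{2}$
$c{\left(J,q \right)} = 176$
$G = -142572$ ($G = - 3 \left(-218\right)^{2} = \left(-3\right) 47524 = -142572$)
$g{\left(j,o \right)} = j + 158 o$
$\frac{1}{G + \left(g{\left(161,-166 \right)} + c{\left(-194,-72 \right)}\right)} = \frac{1}{-142572 + \left(\left(161 + 158 \left(-166\right)\right) + 176\right)} = \frac{1}{-142572 + \left(\left(161 - 26228\right) + 176\right)} = \frac{1}{-142572 + \left(-26067 + 176\right)} = \frac{1}{-142572 - 25891} = \frac{1}{-168463} = - \frac{1}{168463}$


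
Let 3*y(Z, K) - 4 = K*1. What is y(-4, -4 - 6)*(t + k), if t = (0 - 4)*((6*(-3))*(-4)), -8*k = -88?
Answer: 554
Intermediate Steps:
y(Z, K) = 4/3 + K/3 (y(Z, K) = 4/3 + (K*1)/3 = 4/3 + K/3)
k = 11 (k = -⅛*(-88) = 11)
t = -288 (t = -(-72)*(-4) = -4*72 = -288)
y(-4, -4 - 6)*(t + k) = (4/3 + (-4 - 6)/3)*(-288 + 11) = (4/3 + (⅓)*(-10))*(-277) = (4/3 - 10/3)*(-277) = -2*(-277) = 554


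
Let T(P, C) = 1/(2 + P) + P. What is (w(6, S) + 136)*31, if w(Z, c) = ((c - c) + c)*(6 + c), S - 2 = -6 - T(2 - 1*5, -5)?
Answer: 4216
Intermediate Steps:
T(P, C) = P + 1/(2 + P)
S = 0 (S = 2 + (-6 - (1 + (2 - 1*5)**2 + 2*(2 - 1*5))/(2 + (2 - 1*5))) = 2 + (-6 - (1 + (2 - 5)**2 + 2*(2 - 5))/(2 + (2 - 5))) = 2 + (-6 - (1 + (-3)**2 + 2*(-3))/(2 - 3)) = 2 + (-6 - (1 + 9 - 6)/(-1)) = 2 + (-6 - (-1)*4) = 2 + (-6 - 1*(-4)) = 2 + (-6 + 4) = 2 - 2 = 0)
w(Z, c) = c*(6 + c) (w(Z, c) = (0 + c)*(6 + c) = c*(6 + c))
(w(6, S) + 136)*31 = (0*(6 + 0) + 136)*31 = (0*6 + 136)*31 = (0 + 136)*31 = 136*31 = 4216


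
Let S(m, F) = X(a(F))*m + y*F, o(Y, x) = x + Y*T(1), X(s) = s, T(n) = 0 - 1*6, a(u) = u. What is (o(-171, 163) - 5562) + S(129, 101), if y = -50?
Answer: 3606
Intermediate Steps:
T(n) = -6 (T(n) = 0 - 6 = -6)
o(Y, x) = x - 6*Y (o(Y, x) = x + Y*(-6) = x - 6*Y)
S(m, F) = -50*F + F*m (S(m, F) = F*m - 50*F = -50*F + F*m)
(o(-171, 163) - 5562) + S(129, 101) = ((163 - 6*(-171)) - 5562) + 101*(-50 + 129) = ((163 + 1026) - 5562) + 101*79 = (1189 - 5562) + 7979 = -4373 + 7979 = 3606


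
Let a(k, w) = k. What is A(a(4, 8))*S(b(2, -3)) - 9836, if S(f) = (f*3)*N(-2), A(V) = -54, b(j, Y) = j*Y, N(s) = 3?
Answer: -6920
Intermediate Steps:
b(j, Y) = Y*j
S(f) = 9*f (S(f) = (f*3)*3 = (3*f)*3 = 9*f)
A(a(4, 8))*S(b(2, -3)) - 9836 = -486*(-3*2) - 9836 = -486*(-6) - 9836 = -54*(-54) - 9836 = 2916 - 9836 = -6920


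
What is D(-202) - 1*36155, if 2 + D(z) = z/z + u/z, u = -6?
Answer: -3651753/101 ≈ -36156.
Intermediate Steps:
D(z) = -1 - 6/z (D(z) = -2 + (z/z - 6/z) = -2 + (1 - 6/z) = -1 - 6/z)
D(-202) - 1*36155 = (-6 - 1*(-202))/(-202) - 1*36155 = -(-6 + 202)/202 - 36155 = -1/202*196 - 36155 = -98/101 - 36155 = -3651753/101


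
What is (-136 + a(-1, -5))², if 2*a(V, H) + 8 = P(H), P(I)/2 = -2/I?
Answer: 487204/25 ≈ 19488.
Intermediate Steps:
P(I) = -4/I (P(I) = 2*(-2/I) = -4/I)
a(V, H) = -4 - 2/H (a(V, H) = -4 + (-4/H)/2 = -4 - 2/H)
(-136 + a(-1, -5))² = (-136 + (-4 - 2/(-5)))² = (-136 + (-4 - 2*(-⅕)))² = (-136 + (-4 + ⅖))² = (-136 - 18/5)² = (-698/5)² = 487204/25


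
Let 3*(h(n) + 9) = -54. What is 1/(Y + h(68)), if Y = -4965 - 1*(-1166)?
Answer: -1/3826 ≈ -0.00026137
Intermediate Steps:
Y = -3799 (Y = -4965 + 1166 = -3799)
h(n) = -27 (h(n) = -9 + (1/3)*(-54) = -9 - 18 = -27)
1/(Y + h(68)) = 1/(-3799 - 27) = 1/(-3826) = -1/3826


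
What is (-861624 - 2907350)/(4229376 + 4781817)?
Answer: -3768974/9011193 ≈ -0.41825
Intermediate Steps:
(-861624 - 2907350)/(4229376 + 4781817) = -3768974/9011193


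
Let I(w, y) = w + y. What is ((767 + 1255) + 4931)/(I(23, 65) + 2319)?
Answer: 6953/2407 ≈ 2.8887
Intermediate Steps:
((767 + 1255) + 4931)/(I(23, 65) + 2319) = ((767 + 1255) + 4931)/((23 + 65) + 2319) = (2022 + 4931)/(88 + 2319) = 6953/2407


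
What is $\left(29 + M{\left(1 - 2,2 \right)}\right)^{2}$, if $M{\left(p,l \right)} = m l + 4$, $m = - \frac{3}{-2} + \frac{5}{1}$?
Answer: $2116$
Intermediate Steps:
$m = \frac{13}{2}$ ($m = \left(-3\right) \left(- \frac{1}{2}\right) + 5 \cdot 1 = \frac{3}{2} + 5 = \frac{13}{2} \approx 6.5$)
$M{\left(p,l \right)} = 4 + \frac{13 l}{2}$ ($M{\left(p,l \right)} = \frac{13 l}{2} + 4 = 4 + \frac{13 l}{2}$)
$\left(29 + M{\left(1 - 2,2 \right)}\right)^{2} = \left(29 + \left(4 + \frac{13}{2} \cdot 2\right)\right)^{2} = \left(29 + \left(4 + 13\right)\right)^{2} = \left(29 + 17\right)^{2} = 46^{2} = 2116$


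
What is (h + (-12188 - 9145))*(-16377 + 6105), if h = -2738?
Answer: 247257312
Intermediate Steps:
(h + (-12188 - 9145))*(-16377 + 6105) = (-2738 + (-12188 - 9145))*(-16377 + 6105) = (-2738 - 21333)*(-10272) = -24071*(-10272) = 247257312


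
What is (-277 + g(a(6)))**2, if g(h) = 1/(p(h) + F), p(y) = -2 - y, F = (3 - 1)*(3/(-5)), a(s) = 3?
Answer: 73822464/961 ≈ 76818.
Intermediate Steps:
F = -6/5 (F = 2*(3*(-1/5)) = 2*(-3/5) = -6/5 ≈ -1.2000)
g(h) = 1/(-16/5 - h) (g(h) = 1/((-2 - h) - 6/5) = 1/(-16/5 - h))
(-277 + g(a(6)))**2 = (-277 - 5/(16 + 5*3))**2 = (-277 - 5/(16 + 15))**2 = (-277 - 5/31)**2 = (-8592/31)**2 = 73822464/961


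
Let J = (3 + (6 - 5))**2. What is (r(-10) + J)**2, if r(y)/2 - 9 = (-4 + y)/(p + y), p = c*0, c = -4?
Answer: 33856/25 ≈ 1354.2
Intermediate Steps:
J = 16 (J = (3 + 1)**2 = 4**2 = 16)
p = 0 (p = -4*0 = 0)
r(y) = 18 + 2*(-4 + y)/y (r(y) = 18 + 2*((-4 + y)/(0 + y)) = 18 + 2*((-4 + y)/y) = 18 + 2*(-4 + y)/y)
(r(-10) + J)**2 = ((20 - 8/(-10)) + 16)**2 = ((20 - 8*(-1/10)) + 16)**2 = ((20 + 4/5) + 16)**2 = (104/5 + 16)**2 = (184/5)**2 = 33856/25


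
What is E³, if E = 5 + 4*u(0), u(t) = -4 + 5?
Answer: 729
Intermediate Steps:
u(t) = 1
E = 9 (E = 5 + 4*1 = 5 + 4 = 9)
E³ = 9³ = 729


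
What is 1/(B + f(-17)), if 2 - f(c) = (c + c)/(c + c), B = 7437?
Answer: 1/7438 ≈ 0.00013444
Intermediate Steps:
f(c) = 1 (f(c) = 2 - (c + c)/(c + c) = 2 - 2*c/(2*c) = 2 - 2*c*1/(2*c) = 2 - 1*1 = 2 - 1 = 1)
1/(B + f(-17)) = 1/(7437 + 1) = 1/7438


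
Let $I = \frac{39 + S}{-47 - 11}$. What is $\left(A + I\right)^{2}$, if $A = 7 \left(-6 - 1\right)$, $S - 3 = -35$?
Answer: $\frac{8116801}{3364} \approx 2412.8$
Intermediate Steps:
$S = -32$ ($S = 3 - 35 = -32$)
$I = - \frac{7}{58}$ ($I = \frac{39 - 32}{-47 - 11} = \frac{7}{-58} = 7 \left(- \frac{1}{58}\right) = - \frac{7}{58} \approx -0.12069$)
$A = -49$ ($A = 7 \left(-7\right) = -49$)
$\left(A + I\right)^{2} = \left(-49 - \frac{7}{58}\right)^{2} = \left(- \frac{2849}{58}\right)^{2} = \frac{8116801}{3364}$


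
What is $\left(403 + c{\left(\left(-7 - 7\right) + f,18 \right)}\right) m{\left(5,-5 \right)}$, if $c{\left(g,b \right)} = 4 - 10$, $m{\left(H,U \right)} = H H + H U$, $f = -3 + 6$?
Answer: $0$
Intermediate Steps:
$f = 3$
$m{\left(H,U \right)} = H^{2} + H U$
$c{\left(g,b \right)} = -6$
$\left(403 + c{\left(\left(-7 - 7\right) + f,18 \right)}\right) m{\left(5,-5 \right)} = \left(403 - 6\right) 5 \left(5 - 5\right) = 397 \cdot 5 \cdot 0 = 397 \cdot 0 = 0$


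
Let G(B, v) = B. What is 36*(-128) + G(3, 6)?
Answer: -4605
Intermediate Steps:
36*(-128) + G(3, 6) = 36*(-128) + 3 = -4608 + 3 = -4605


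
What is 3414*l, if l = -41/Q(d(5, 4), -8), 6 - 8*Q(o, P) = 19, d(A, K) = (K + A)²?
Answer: 1119792/13 ≈ 86138.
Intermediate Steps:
d(A, K) = (A + K)²
Q(o, P) = -13/8 (Q(o, P) = ¾ - ⅛*19 = ¾ - 19/8 = -13/8)
l = 328/13 (l = -41/(-13/8) = -41*(-8/13) = 328/13 ≈ 25.231)
3414*l = 3414*(328/13) = 1119792/13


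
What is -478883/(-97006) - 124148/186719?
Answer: 5951804153/1393297178 ≈ 4.2717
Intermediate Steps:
-478883/(-97006) - 124148/186719 = -478883*(-1/97006) - 124148*1/186719 = 478883/97006 - 124148/186719 = 5951804153/1393297178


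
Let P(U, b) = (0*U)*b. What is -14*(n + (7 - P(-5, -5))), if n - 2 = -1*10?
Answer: 14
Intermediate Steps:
P(U, b) = 0 (P(U, b) = 0*b = 0)
n = -8 (n = 2 - 1*10 = 2 - 10 = -8)
-14*(n + (7 - P(-5, -5))) = -14*(-8 + (7 - 1*0)) = -14*(-8 + (7 + 0)) = -14*(-8 + 7) = -14*(-1) = 14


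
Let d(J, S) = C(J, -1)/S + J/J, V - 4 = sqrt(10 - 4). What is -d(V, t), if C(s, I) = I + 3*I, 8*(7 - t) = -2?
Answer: -13/29 ≈ -0.44828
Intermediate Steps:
t = 29/4 (t = 7 - 1/8*(-2) = 7 + 1/4 = 29/4 ≈ 7.2500)
V = 4 + sqrt(6) (V = 4 + sqrt(10 - 4) = 4 + sqrt(6) ≈ 6.4495)
C(s, I) = 4*I
d(J, S) = 1 - 4/S (d(J, S) = (4*(-1))/S + J/J = -4/S + 1 = 1 - 4/S)
-d(V, t) = -(-4 + 29/4)/29/4 = -4*13/(29*4) = -1*13/29 = -13/29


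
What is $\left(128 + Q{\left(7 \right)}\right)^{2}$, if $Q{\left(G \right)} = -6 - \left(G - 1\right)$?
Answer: $13456$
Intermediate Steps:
$Q{\left(G \right)} = -5 - G$ ($Q{\left(G \right)} = -6 - \left(G - 1\right) = -6 - \left(-1 + G\right) = -5 - G$)
$\left(128 + Q{\left(7 \right)}\right)^{2} = \left(128 - 12\right)^{2} = 116^{2} = 13456$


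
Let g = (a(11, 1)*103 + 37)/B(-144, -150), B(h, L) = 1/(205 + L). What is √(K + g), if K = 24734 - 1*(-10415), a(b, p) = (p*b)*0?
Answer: 8*√581 ≈ 192.83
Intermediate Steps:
a(b, p) = 0 (a(b, p) = (b*p)*0 = 0)
K = 35149 (K = 24734 + 10415 = 35149)
g = 2035 (g = (0*103 + 37)/(1/(205 - 150)) = (0 + 37)/(1/55) = 37/(1/55) = 37*55 = 2035)
√(K + g) = √(35149 + 2035) = √37184 = 8*√581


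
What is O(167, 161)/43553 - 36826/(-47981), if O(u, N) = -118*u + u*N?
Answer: 1948434339/2089716493 ≈ 0.93239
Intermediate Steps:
O(u, N) = -118*u + N*u
O(167, 161)/43553 - 36826/(-47981) = (167*(-118 + 161))/43553 - 36826/(-47981) = (167*43)*(1/43553) - 36826*(-1/47981) = 7181*(1/43553) + 36826/47981 = 7181/43553 + 36826/47981 = 1948434339/2089716493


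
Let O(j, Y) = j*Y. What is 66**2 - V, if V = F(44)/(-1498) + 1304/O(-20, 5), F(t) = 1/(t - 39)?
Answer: 163620553/37450 ≈ 4369.0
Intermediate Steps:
O(j, Y) = Y*j
F(t) = 1/(-39 + t)
V = -488353/37450 (V = 1/((-39 + 44)*(-1498)) + 1304/((5*(-20))) = -1/1498/5 + 1304/(-100) = (1/5)*(-1/1498) + 1304*(-1/100) = -1/7490 - 326/25 = -488353/37450 ≈ -13.040)
66**2 - V = 66**2 - 1*(-488353/37450) = 4356 + 488353/37450 = 163620553/37450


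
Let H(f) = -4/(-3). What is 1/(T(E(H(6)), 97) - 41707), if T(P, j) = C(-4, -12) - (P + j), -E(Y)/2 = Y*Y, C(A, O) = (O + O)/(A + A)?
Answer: -9/376177 ≈ -2.3925e-5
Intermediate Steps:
H(f) = 4/3 (H(f) = -4*(-⅓) = 4/3)
C(A, O) = O/A (C(A, O) = (2*O)/((2*A)) = (2*O)*(1/(2*A)) = O/A)
E(Y) = -2*Y² (E(Y) = -2*Y*Y = -2*Y²)
T(P, j) = 3 - P - j (T(P, j) = -12/(-4) - (P + j) = -12*(-¼) + (-P - j) = 3 + (-P - j) = 3 - P - j)
1/(T(E(H(6)), 97) - 41707) = 1/((3 - (-2)*(4/3)² - 1*97) - 41707) = 1/((3 - (-2)*16/9 - 97) - 41707) = 1/((3 - 1*(-32/9) - 97) - 41707) = 1/((3 + 32/9 - 97) - 41707) = 1/(-814/9 - 41707) = 1/(-376177/9) = -9/376177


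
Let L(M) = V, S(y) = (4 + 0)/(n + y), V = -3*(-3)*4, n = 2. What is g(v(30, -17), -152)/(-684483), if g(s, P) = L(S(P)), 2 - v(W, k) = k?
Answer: -12/228161 ≈ -5.2594e-5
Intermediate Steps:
V = 36 (V = 9*4 = 36)
v(W, k) = 2 - k
S(y) = 4/(2 + y) (S(y) = (4 + 0)/(2 + y) = 4/(2 + y))
L(M) = 36
g(s, P) = 36
g(v(30, -17), -152)/(-684483) = 36/(-684483) = 36*(-1/684483) = -12/228161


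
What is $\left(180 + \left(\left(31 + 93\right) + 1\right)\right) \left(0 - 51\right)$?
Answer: $-15555$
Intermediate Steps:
$\left(180 + \left(\left(31 + 93\right) + 1\right)\right) \left(0 - 51\right) = \left(180 + \left(124 + 1\right)\right) \left(-51\right) = \left(180 + 125\right) \left(-51\right) = 305 \left(-51\right) = -15555$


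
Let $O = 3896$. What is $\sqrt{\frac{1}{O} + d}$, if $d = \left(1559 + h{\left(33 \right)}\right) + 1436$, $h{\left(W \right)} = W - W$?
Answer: $\frac{\sqrt{11365139454}}{1948} \approx 54.727$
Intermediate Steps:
$h{\left(W \right)} = 0$
$d = 2995$ ($d = \left(1559 + 0\right) + 1436 = 1559 + 1436 = 2995$)
$\sqrt{\frac{1}{O} + d} = \sqrt{\frac{1}{3896} + 2995} = \sqrt{\frac{11668521}{3896}} = \frac{\sqrt{11365139454}}{1948}$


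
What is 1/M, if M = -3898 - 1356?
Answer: -1/5254 ≈ -0.00019033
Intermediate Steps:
M = -5254
1/M = 1/(-5254) = -1/5254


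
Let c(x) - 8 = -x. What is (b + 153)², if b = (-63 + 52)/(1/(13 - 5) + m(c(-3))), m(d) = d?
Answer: 183033841/7921 ≈ 23107.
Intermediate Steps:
c(x) = 8 - x
b = -88/89 (b = (-63 + 52)/(1/(13 - 5) + (8 - 1*(-3))) = -11/(1/8 + (8 + 3)) = -11/(⅛ + 11) = -11/89/8 = -11*8/89 = -88/89 ≈ -0.98876)
(b + 153)² = (-88/89 + 153)² = (13529/89)² = 183033841/7921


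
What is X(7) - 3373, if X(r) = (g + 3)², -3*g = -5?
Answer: -30161/9 ≈ -3351.2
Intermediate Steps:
g = 5/3 (g = -⅓*(-5) = 5/3 ≈ 1.6667)
X(r) = 196/9 (X(r) = (5/3 + 3)² = (14/3)² = 196/9)
X(7) - 3373 = 196/9 - 3373 = -30161/9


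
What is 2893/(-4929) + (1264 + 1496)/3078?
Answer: 261077/842859 ≈ 0.30975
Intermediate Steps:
2893/(-4929) + (1264 + 1496)/3078 = 2893*(-1/4929) + 2760*(1/3078) = -2893/4929 + 460/513 = 261077/842859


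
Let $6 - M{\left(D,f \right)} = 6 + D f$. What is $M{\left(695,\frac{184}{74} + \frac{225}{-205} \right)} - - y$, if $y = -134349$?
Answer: $- \frac{205271798}{1517} \approx -1.3531 \cdot 10^{5}$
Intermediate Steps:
$M{\left(D,f \right)} = - D f$ ($M{\left(D,f \right)} = 6 - \left(6 + D f\right) = - D f$)
$M{\left(695,\frac{184}{74} + \frac{225}{-205} \right)} - - y = \left(-1\right) 695 \left(\frac{184}{74} + \frac{225}{-205}\right) - \left(-1\right) \left(-134349\right) = \left(-1\right) 695 \left(184 \cdot \frac{1}{74} + 225 \left(- \frac{1}{205}\right)\right) - 134349 = \left(-1\right) 695 \left(\frac{92}{37} - \frac{45}{41}\right) - 134349 = \left(-1\right) 695 \cdot \frac{2107}{1517} - 134349 = - \frac{1464365}{1517} - 134349 = - \frac{205271798}{1517}$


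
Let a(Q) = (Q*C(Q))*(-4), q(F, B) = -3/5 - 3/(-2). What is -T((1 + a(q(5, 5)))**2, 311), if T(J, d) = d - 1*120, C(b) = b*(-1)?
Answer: -191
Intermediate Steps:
C(b) = -b
q(F, B) = 9/10 (q(F, B) = -3*1/5 - 3*(-1/2) = -3/5 + 3/2 = 9/10)
a(Q) = 4*Q**2 (a(Q) = (Q*(-Q))*(-4) = -Q**2*(-4) = 4*Q**2)
T(J, d) = -120 + d (T(J, d) = d - 120 = -120 + d)
-T((1 + a(q(5, 5)))**2, 311) = -(-120 + 311) = -1*191 = -191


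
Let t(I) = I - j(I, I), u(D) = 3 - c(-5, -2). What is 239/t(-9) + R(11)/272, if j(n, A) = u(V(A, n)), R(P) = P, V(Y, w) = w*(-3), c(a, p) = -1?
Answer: -64865/3536 ≈ -18.344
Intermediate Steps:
V(Y, w) = -3*w
u(D) = 4 (u(D) = 3 - 1*(-1) = 3 + 1 = 4)
j(n, A) = 4
t(I) = -4 + I (t(I) = I - 1*4 = I - 4 = -4 + I)
239/t(-9) + R(11)/272 = 239/(-4 - 9) + 11/272 = 239/(-13) + 11*(1/272) = 239*(-1/13) + 11/272 = -239/13 + 11/272 = -64865/3536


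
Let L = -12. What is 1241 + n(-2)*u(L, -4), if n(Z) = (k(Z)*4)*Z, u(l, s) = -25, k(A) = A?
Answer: 841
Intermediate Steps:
n(Z) = 4*Z² (n(Z) = (Z*4)*Z = (4*Z)*Z = 4*Z²)
1241 + n(-2)*u(L, -4) = 1241 + (4*(-2)²)*(-25) = 1241 + (4*4)*(-25) = 1241 + 16*(-25) = 1241 - 400 = 841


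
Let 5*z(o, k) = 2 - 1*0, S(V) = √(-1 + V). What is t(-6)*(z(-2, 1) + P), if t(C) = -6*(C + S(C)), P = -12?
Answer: -2088/5 + 348*I*√7/5 ≈ -417.6 + 184.14*I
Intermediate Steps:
t(C) = -6*C - 6*√(-1 + C) (t(C) = -6*(C + √(-1 + C)) = -6*C - 6*√(-1 + C))
z(o, k) = ⅖ (z(o, k) = (2 - 1*0)/5 = (2 + 0)/5 = (⅕)*2 = ⅖)
t(-6)*(z(-2, 1) + P) = (-6*(-6) - 6*√(-1 - 6))*(⅖ - 12) = (36 - 6*I*√7)*(-58/5) = -2088/5 + 348*I*√7/5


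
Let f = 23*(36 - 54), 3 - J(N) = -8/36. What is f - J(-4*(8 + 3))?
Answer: -3755/9 ≈ -417.22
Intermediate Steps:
J(N) = 29/9 (J(N) = 3 - (-8)/36 = 3 - 1*(-2/9) = 3 + 2/9 = 29/9)
f = -414 (f = 23*(-18) = -414)
f - J(-4*(8 + 3)) = -414 - 1*29/9 = -414 - 29/9 = -3755/9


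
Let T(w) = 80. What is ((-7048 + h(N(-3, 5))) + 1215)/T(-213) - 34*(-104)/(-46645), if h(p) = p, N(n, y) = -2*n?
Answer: -54416659/746320 ≈ -72.913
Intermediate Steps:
((-7048 + h(N(-3, 5))) + 1215)/T(-213) - 34*(-104)/(-46645) = ((-7048 - 2*(-3)) + 1215)/80 - 34*(-104)/(-46645) = ((-7048 + 6) + 1215)*(1/80) + 3536*(-1/46645) = (-7042 + 1215)*(1/80) - 3536/46645 = -5827*1/80 - 3536/46645 = -5827/80 - 3536/46645 = -54416659/746320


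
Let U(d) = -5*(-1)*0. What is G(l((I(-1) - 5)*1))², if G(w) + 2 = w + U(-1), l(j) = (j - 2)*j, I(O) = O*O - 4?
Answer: 6084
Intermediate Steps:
U(d) = 0 (U(d) = 5*0 = 0)
I(O) = -4 + O² (I(O) = O² - 4 = -4 + O²)
l(j) = j*(-2 + j) (l(j) = (-2 + j)*j = j*(-2 + j))
G(w) = -2 + w (G(w) = -2 + (w + 0) = -2 + w)
G(l((I(-1) - 5)*1))² = (-2 + (((-4 + (-1)²) - 5)*1)*(-2 + ((-4 + (-1)²) - 5)*1))² = (-2 + (((-4 + 1) - 5)*1)*(-2 + ((-4 + 1) - 5)*1))² = (-2 + ((-3 - 5)*1)*(-2 + (-3 - 5)*1))² = (-2 + (-8*1)*(-2 - 8*1))² = (-2 - 8*(-2 - 8))² = (-2 - 8*(-10))² = (-2 + 80)² = 78² = 6084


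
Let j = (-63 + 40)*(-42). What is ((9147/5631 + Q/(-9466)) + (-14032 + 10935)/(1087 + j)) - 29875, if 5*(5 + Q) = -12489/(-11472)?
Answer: -20835975215688920043/697441217911520 ≈ -29875.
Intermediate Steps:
Q = -91437/19120 (Q = -5 + (-12489/(-11472))/5 = -5 + (-12489*(-1/11472))/5 = -5 + (⅕)*(4163/3824) = -5 + 4163/19120 = -91437/19120 ≈ -4.7823)
j = 966 (j = -23*(-42) = 966)
((9147/5631 + Q/(-9466)) + (-14032 + 10935)/(1087 + j)) - 29875 = ((9147/5631 - 91437/19120/(-9466)) + (-14032 + 10935)/(1087 + 966)) - 29875 = ((9147*(1/5631) - 91437/19120*(-1/9466)) - 3097/2053) - 29875 = ((3049/1877 + 91437/180989920) - 3097*1/2053) - 29875 = (552009893329/339718079840 - 3097/2053) - 29875 = 81169417739957/697441217911520 - 29875 = -20835975215688920043/697441217911520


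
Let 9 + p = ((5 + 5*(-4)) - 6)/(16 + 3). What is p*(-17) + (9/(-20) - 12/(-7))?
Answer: 460323/2660 ≈ 173.05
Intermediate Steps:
p = -192/19 (p = -9 + ((5 + 5*(-4)) - 6)/(16 + 3) = -9 + ((5 - 20) - 6)/19 = -9 + (-15 - 6)*(1/19) = -9 - 21*1/19 = -9 - 21/19 = -192/19 ≈ -10.105)
p*(-17) + (9/(-20) - 12/(-7)) = -192/19*(-17) + (9/(-20) - 12/(-7)) = 3264/19 + (9*(-1/20) - 12*(-1/7)) = 3264/19 + (-9/20 + 12/7) = 3264/19 + 177/140 = 460323/2660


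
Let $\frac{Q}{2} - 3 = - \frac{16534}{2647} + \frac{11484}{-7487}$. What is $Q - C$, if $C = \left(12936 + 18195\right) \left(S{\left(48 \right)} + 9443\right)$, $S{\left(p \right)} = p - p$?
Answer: $- \frac{5825924466794815}{19818089} \approx -2.9397 \cdot 10^{8}$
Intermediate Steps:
$S{\left(p \right)} = 0$
$C = 293970033$ ($C = \left(12936 + 18195\right) \left(0 + 9443\right) = 31131 \cdot 9443 = 293970033$)
$Q = - \frac{189467878}{19818089}$ ($Q = 6 + 2 \left(- \frac{16534}{2647} + \frac{11484}{-7487}\right) = 6 + 2 \left(\left(-16534\right) \frac{1}{2647} + 11484 \left(- \frac{1}{7487}\right)\right) = 6 + 2 \left(- \frac{16534}{2647} - \frac{11484}{7487}\right) = 6 + 2 \left(- \frac{154188206}{19818089}\right) = 6 - \frac{308376412}{19818089} = - \frac{189467878}{19818089} \approx -9.5603$)
$Q - C = - \frac{189467878}{19818089} - 293970033 = - \frac{5825924466794815}{19818089}$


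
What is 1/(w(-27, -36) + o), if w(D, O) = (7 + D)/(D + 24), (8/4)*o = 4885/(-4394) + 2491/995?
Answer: 26232180/193135837 ≈ 0.13582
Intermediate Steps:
o = 6084879/8744060 (o = (4885/(-4394) + 2491/995)/2 = (4885*(-1/4394) + 2491*(1/995))/2 = (-4885/4394 + 2491/995)/2 = (1/2)*(6084879/4372030) = 6084879/8744060 ≈ 0.69589)
w(D, O) = (7 + D)/(24 + D)
1/(w(-27, -36) + o) = 1/((7 - 27)/(24 - 27) + 6084879/8744060) = 1/(-20/(-3) + 6084879/8744060) = 1/(-1/3*(-20) + 6084879/8744060) = 1/(20/3 + 6084879/8744060) = 1/(193135837/26232180) = 26232180/193135837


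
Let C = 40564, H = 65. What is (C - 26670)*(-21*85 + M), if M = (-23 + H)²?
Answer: -291774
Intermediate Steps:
M = 1764 (M = (-23 + 65)² = 42² = 1764)
(C - 26670)*(-21*85 + M) = (40564 - 26670)*(-21*85 + 1764) = 13894*(-1785 + 1764) = 13894*(-21) = -291774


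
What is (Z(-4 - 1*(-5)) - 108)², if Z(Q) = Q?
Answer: 11449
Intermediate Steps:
(Z(-4 - 1*(-5)) - 108)² = ((-4 - 1*(-5)) - 108)² = ((-4 + 5) - 108)² = (1 - 108)² = (-107)² = 11449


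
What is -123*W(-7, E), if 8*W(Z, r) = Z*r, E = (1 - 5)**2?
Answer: 1722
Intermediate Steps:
E = 16 (E = (-4)**2 = 16)
W(Z, r) = Z*r/8 (W(Z, r) = (Z*r)/8 = Z*r/8)
-123*W(-7, E) = -123*(-7)*16/8 = -123*(-14) = 1722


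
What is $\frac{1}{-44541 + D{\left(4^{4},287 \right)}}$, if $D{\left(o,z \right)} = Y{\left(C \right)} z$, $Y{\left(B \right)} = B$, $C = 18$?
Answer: $- \frac{1}{39375} \approx -2.5397 \cdot 10^{-5}$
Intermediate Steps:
$D{\left(o,z \right)} = 18 z$
$\frac{1}{-44541 + D{\left(4^{4},287 \right)}} = \frac{1}{-44541 + 18 \cdot 287} = \frac{1}{-44541 + 5166} = \frac{1}{-39375} = - \frac{1}{39375}$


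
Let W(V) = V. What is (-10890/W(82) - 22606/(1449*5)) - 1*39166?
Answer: -11674440341/297045 ≈ -39302.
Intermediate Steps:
(-10890/W(82) - 22606/(1449*5)) - 1*39166 = (-10890/82 - 22606/(1449*5)) - 1*39166 = (-10890*1/82 - 22606/7245) - 39166 = (-5445/41 - 22606*1/7245) - 39166 = (-5445/41 - 22606/7245) - 39166 = -40375871/297045 - 39166 = -11674440341/297045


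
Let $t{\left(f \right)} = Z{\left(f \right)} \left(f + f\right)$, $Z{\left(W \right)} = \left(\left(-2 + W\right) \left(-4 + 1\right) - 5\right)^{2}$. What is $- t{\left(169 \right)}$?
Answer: $-86540168$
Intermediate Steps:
$Z{\left(W \right)} = \left(1 - 3 W\right)^{2}$ ($Z{\left(W \right)} = \left(\left(-2 + W\right) \left(-3\right) - 5\right)^{2} = \left(\left(6 - 3 W\right) - 5\right)^{2} = \left(1 - 3 W\right)^{2}$)
$t{\left(f \right)} = 2 f \left(-1 + 3 f\right)^{2}$ ($t{\left(f \right)} = \left(-1 + 3 f\right)^{2} \left(f + f\right) = \left(-1 + 3 f\right)^{2} \cdot 2 f = 2 f \left(-1 + 3 f\right)^{2}$)
$- t{\left(169 \right)} = - 2 \cdot 169 \left(-1 + 3 \cdot 169\right)^{2} = - 2 \cdot 169 \left(-1 + 507\right)^{2} = - 2 \cdot 169 \cdot 506^{2} = - 2 \cdot 169 \cdot 256036 = \left(-1\right) 86540168 = -86540168$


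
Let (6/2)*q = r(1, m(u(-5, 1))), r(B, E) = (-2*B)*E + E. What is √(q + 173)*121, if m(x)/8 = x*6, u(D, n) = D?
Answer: 121*√253 ≈ 1924.6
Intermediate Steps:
m(x) = 48*x (m(x) = 8*(x*6) = 8*(6*x) = 48*x)
r(B, E) = E - 2*B*E (r(B, E) = -2*B*E + E = E - 2*B*E)
q = 80 (q = ((48*(-5))*(1 - 2*1))/3 = (-240*(1 - 2))/3 = (-240*(-1))/3 = (⅓)*240 = 80)
√(q + 173)*121 = √(80 + 173)*121 = √253*121 = 121*√253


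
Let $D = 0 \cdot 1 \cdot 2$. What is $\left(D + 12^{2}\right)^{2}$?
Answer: $20736$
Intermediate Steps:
$D = 0$ ($D = 0 \cdot 2 = 0$)
$\left(D + 12^{2}\right)^{2} = \left(0 + 12^{2}\right)^{2} = \left(0 + 144\right)^{2} = 144^{2} = 20736$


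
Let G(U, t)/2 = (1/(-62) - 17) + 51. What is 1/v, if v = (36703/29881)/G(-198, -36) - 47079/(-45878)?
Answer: 412635035918/430894142621 ≈ 0.95763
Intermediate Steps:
G(U, t) = 2107/31 (G(U, t) = 2*((1/(-62) - 17) + 51) = 2*((-1/62 - 17) + 51) = 2*(-1055/62 + 51) = 2*(2107/62) = 2107/31)
v = 430894142621/412635035918 (v = (36703/29881)/(2107/31) - 47079/(-45878) = (36703*(1/29881))*(31/2107) - 47079*(-1/45878) = (36703/29881)*(31/2107) + 47079/45878 = 1137793/62959267 + 47079/45878 = 430894142621/412635035918 ≈ 1.0443)
1/v = 1/(430894142621/412635035918) = 412635035918/430894142621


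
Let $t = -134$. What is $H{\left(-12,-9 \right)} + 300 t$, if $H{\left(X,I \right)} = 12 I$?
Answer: $-40308$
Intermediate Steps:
$H{\left(-12,-9 \right)} + 300 t = 12 \left(-9\right) + 300 \left(-134\right) = -108 - 40200 = -40308$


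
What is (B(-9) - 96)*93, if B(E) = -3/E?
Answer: -8897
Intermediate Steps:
(B(-9) - 96)*93 = (-3/(-9) - 96)*93 = (-3*(-⅑) - 96)*93 = (⅓ - 96)*93 = -287/3*93 = -8897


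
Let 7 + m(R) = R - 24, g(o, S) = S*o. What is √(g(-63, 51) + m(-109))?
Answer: I*√3353 ≈ 57.905*I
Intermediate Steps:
m(R) = -31 + R (m(R) = -7 + (R - 24) = -7 + (-24 + R) = -31 + R)
√(g(-63, 51) + m(-109)) = √(51*(-63) + (-31 - 109)) = √(-3213 - 140) = √(-3353) = I*√3353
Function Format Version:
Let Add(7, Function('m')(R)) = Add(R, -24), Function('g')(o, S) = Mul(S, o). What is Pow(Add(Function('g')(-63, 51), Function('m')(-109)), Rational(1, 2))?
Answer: Mul(I, Pow(3353, Rational(1, 2))) ≈ Mul(57.905, I)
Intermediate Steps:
Function('m')(R) = Add(-31, R) (Function('m')(R) = Add(-7, Add(R, -24)) = Add(-7, Add(-24, R)) = Add(-31, R))
Pow(Add(Function('g')(-63, 51), Function('m')(-109)), Rational(1, 2)) = Pow(Add(Mul(51, -63), Add(-31, -109)), Rational(1, 2)) = Pow(Add(-3213, -140), Rational(1, 2)) = Pow(-3353, Rational(1, 2)) = Mul(I, Pow(3353, Rational(1, 2)))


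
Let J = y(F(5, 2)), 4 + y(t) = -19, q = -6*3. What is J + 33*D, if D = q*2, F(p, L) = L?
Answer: -1211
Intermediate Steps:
q = -18
y(t) = -23 (y(t) = -4 - 19 = -23)
J = -23
D = -36 (D = -18*2 = -36)
J + 33*D = -23 + 33*(-36) = -23 - 1188 = -1211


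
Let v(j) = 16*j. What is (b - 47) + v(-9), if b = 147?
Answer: -44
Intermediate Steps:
(b - 47) + v(-9) = (147 - 47) + 16*(-9) = 100 - 144 = -44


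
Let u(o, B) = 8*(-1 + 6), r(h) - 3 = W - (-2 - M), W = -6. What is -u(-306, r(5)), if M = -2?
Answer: -40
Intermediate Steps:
r(h) = -3 (r(h) = 3 + (-6 - (-2 - 1*(-2))) = 3 + (-6 - (-2 + 2)) = 3 + (-6 - 1*0) = 3 + (-6 + 0) = 3 - 6 = -3)
u(o, B) = 40 (u(o, B) = 8*5 = 40)
-u(-306, r(5)) = -1*40 = -40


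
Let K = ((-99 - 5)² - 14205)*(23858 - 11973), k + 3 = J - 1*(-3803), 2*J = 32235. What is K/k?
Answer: -16111306/7967 ≈ -2022.3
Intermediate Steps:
J = 32235/2 (J = (½)*32235 = 32235/2 ≈ 16118.)
k = 39835/2 (k = -3 + (32235/2 - 1*(-3803)) = -3 + (32235/2 + 3803) = -3 + 39841/2 = 39835/2 ≈ 19918.)
K = -40278265 (K = ((-104)² - 14205)*11885 = (10816 - 14205)*11885 = -3389*11885 = -40278265)
K/k = -40278265/39835/2 = -40278265*2/39835 = -16111306/7967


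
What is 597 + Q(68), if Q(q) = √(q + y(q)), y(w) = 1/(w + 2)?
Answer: 597 + 69*√70/70 ≈ 605.25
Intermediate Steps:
y(w) = 1/(2 + w)
Q(q) = √(q + 1/(2 + q))
597 + Q(68) = 597 + √((1 + 68*(2 + 68))/(2 + 68)) = 597 + √((1 + 68*70)/70) = 597 + √((1 + 4760)/70) = 597 + √((1/70)*4761) = 597 + √(4761/70) = 597 + 69*√70/70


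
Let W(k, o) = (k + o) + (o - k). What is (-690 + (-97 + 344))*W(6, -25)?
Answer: 22150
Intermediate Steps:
W(k, o) = 2*o
(-690 + (-97 + 344))*W(6, -25) = (-690 + (-97 + 344))*(2*(-25)) = (-690 + 247)*(-50) = -443*(-50) = 22150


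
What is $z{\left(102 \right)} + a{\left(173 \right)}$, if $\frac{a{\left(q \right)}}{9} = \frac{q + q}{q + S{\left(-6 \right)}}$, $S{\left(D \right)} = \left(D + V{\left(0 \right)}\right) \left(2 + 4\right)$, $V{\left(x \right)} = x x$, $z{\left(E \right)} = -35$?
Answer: $- \frac{1681}{137} \approx -12.27$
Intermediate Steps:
$V{\left(x \right)} = x^{2}$
$S{\left(D \right)} = 6 D$ ($S{\left(D \right)} = \left(D + 0^{2}\right) \left(2 + 4\right) = \left(D + 0\right) 6 = D 6 = 6 D$)
$a{\left(q \right)} = \frac{18 q}{-36 + q}$ ($a{\left(q \right)} = 9 \frac{q + q}{q + 6 \left(-6\right)} = 9 \frac{2 q}{q - 36} = 9 \frac{2 q}{-36 + q} = \frac{18 q}{-36 + q}$)
$z{\left(102 \right)} + a{\left(173 \right)} = -35 + 18 \cdot 173 \frac{1}{-36 + 173} = -35 + 18 \cdot 173 \cdot \frac{1}{137} = -35 + \frac{3114}{137} = - \frac{1681}{137}$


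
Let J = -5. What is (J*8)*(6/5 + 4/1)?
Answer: -208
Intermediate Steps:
(J*8)*(6/5 + 4/1) = (-5*8)*(6/5 + 4/1) = -40*(6*(1/5) + 4*1) = -40*(6/5 + 4) = -40*26/5 = -208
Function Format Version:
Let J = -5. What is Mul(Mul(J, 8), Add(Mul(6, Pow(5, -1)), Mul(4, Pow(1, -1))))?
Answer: -208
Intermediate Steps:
Mul(Mul(J, 8), Add(Mul(6, Pow(5, -1)), Mul(4, Pow(1, -1)))) = Mul(Mul(-5, 8), Add(Mul(6, Pow(5, -1)), Mul(4, Pow(1, -1)))) = Mul(-40, Add(Mul(6, Rational(1, 5)), Mul(4, 1))) = Mul(-40, Add(Rational(6, 5), 4)) = Mul(-40, Rational(26, 5)) = -208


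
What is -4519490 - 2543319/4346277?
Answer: -6547652660683/1448759 ≈ -4.5195e+6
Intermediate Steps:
-4519490 - 2543319/4346277 = -4519490 - 2543319*1/4346277 = -4519490 - 847773/1448759 = -6547652660683/1448759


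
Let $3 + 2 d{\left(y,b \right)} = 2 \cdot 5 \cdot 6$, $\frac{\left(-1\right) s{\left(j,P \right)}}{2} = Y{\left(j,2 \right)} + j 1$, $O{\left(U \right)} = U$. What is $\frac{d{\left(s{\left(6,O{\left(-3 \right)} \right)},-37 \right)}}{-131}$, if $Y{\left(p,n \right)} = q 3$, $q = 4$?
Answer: $- \frac{57}{262} \approx -0.21756$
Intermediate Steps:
$Y{\left(p,n \right)} = 12$ ($Y{\left(p,n \right)} = 4 \cdot 3 = 12$)
$s{\left(j,P \right)} = -24 - 2 j$ ($s{\left(j,P \right)} = - 2 \left(12 + j 1\right) = - 2 \left(12 + j\right) = -24 - 2 j$)
$d{\left(y,b \right)} = \frac{57}{2}$ ($d{\left(y,b \right)} = - \frac{3}{2} + \frac{2 \cdot 5 \cdot 6}{2} = - \frac{3}{2} + \frac{10 \cdot 6}{2} = - \frac{3}{2} + \frac{1}{2} \cdot 60 = - \frac{3}{2} + 30 = \frac{57}{2}$)
$\frac{d{\left(s{\left(6,O{\left(-3 \right)} \right)},-37 \right)}}{-131} = \frac{1}{-131} \cdot \frac{57}{2} = \left(- \frac{1}{131}\right) \frac{57}{2} = - \frac{57}{262}$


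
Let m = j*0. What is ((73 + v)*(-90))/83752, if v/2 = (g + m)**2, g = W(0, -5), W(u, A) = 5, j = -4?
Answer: -5535/41876 ≈ -0.13218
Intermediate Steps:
g = 5
m = 0 (m = -4*0 = 0)
v = 50 (v = 2*(5 + 0)**2 = 2*5**2 = 2*25 = 50)
((73 + v)*(-90))/83752 = ((73 + 50)*(-90))/83752 = (123*(-90))*(1/83752) = -11070*1/83752 = -5535/41876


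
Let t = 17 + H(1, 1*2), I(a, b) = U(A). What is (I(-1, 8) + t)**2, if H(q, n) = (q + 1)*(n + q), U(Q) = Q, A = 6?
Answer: 841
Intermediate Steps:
I(a, b) = 6
H(q, n) = (1 + q)*(n + q)
t = 23 (t = 17 + (1*2 + 1 + 1**2 + (1*2)*1) = 17 + (2 + 1 + 1 + 2*1) = 17 + (2 + 1 + 1 + 2) = 17 + 6 = 23)
(I(-1, 8) + t)**2 = (6 + 23)**2 = 29**2 = 841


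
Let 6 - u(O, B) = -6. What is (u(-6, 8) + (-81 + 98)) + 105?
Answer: 134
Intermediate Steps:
u(O, B) = 12 (u(O, B) = 6 - 1*(-6) = 6 + 6 = 12)
(u(-6, 8) + (-81 + 98)) + 105 = (12 + (-81 + 98)) + 105 = (12 + 17) + 105 = 29 + 105 = 134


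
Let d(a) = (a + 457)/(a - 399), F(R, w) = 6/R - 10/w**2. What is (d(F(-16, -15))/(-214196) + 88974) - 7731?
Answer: 2502240288140117/30799457036 ≈ 81243.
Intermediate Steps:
F(R, w) = -10/w**2 + 6/R (F(R, w) = 6/R - 10/w**2 = -10/w**2 + 6/R)
d(a) = (457 + a)/(-399 + a)
(d(F(-16, -15))/(-214196) + 88974) - 7731 = (((457 + (-10/(-15)**2 + 6/(-16)))/(-399 + (-10/(-15)**2 + 6/(-16))))/(-214196) + 88974) - 7731 = (((457 + (-10*1/225 + 6*(-1/16)))/(-399 + (-10*1/225 + 6*(-1/16))))*(-1/214196) + 88974) - 7731 = (((457 + (-2/45 - 3/8))/(-399 + (-2/45 - 3/8)))*(-1/214196) + 88974) - 7731 = (((457 - 151/360)/(-399 - 151/360))*(-1/214196) + 88974) - 7731 = (((164369/360)/(-143791/360))*(-1/214196) + 88974) - 7731 = (-360/143791*164369/360*(-1/214196) + 88974) - 7731 = (-164369/143791*(-1/214196) + 88974) - 7731 = (164369/30799457036 + 88974) - 7731 = 2740350890485433/30799457036 - 7731 = 2502240288140117/30799457036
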